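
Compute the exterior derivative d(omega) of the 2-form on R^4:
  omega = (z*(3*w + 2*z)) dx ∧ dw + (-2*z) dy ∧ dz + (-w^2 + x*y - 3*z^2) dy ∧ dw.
d(omega) = (-3*w - 4*z) dx ∧ dz ∧ dw + (y) dx ∧ dy ∧ dw + (6*z) dy ∧ dz ∧ dw

For a 2-form omega = sum_{i<j} g_{ij} dx_i ∧ dx_j, the exterior derivative is
  d(omega) = sum_{i<j} d(g_{ij}) ∧ dx_i ∧ dx_j = sum_{i<j, k} (∂g_{ij}/∂x_k) dx_k ∧ dx_i ∧ dx_j.
Expand each term, using dx_k ∧ dx_i ∧ dx_j = sgn(permutation) dx_{(a)} ∧ dx_{(b)} ∧ dx_{(c)} with (a < b < c) sorted:
  d(z*(3*w + 2*z)) includes (∂/∂z)(z*(3*w + 2*z)) dz = (3*w + 4*z) dz, which multiplied by dx ∧ dw gives (-3*w - 4*z) dx ∧ dz ∧ dw
  d(-w^2 + x*y - 3*z^2) includes (∂/∂x)(-w^2 + x*y - 3*z^2) dx = (y) dx, which multiplied by dy ∧ dw gives (y) dx ∧ dy ∧ dw
  d(-w^2 + x*y - 3*z^2) includes (∂/∂z)(-w^2 + x*y - 3*z^2) dz = (-6*z) dz, which multiplied by dy ∧ dw gives (6*z) dy ∧ dz ∧ dw
Collecting like 3-forms: d(omega) = (-3*w - 4*z) dx ∧ dz ∧ dw + (y) dx ∧ dy ∧ dw + (6*z) dy ∧ dz ∧ dw.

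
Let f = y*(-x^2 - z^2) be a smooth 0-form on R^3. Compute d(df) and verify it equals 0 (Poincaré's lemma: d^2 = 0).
d(df) = 0

Step 1: df = sum_i (∂f/∂x_i) dx_i = (-2*x*y) dx + (-x^2 - z^2) dy + (-2*y*z) dz.
Step 2: Apply d again. Using the 1-form formula, the coefficient of dx ∧ dy in d(df) is ∂^2 f/∂x ∂y - ∂^2 f/∂y ∂x = (-2*x) - (-2*x) = 0 (equality of mixed partials for smooth f).
Similarly for dx ∧ dz and dy ∧ dz — all coefficients vanish. So d(df) = 0.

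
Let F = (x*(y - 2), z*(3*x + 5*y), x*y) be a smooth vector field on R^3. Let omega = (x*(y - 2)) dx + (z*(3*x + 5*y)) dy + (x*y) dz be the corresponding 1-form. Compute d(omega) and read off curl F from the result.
d(omega) = (-2*x - 5*y) dy ∧ dz + (-y) dz ∧ dx + (-x + 3*z) dx ∧ dy; curl F = (-2*x - 5*y, -y, -x + 3*z)

d omega = sum_{i<j} (∂f_j/∂x_i - ∂f_i/∂x_j) dx_i ∧ dx_j. Under the identification (dy ∧ dz, dz ∧ dx, dx ∧ dy) ↔ (e_x, e_y, e_z), the coefficients are exactly the components of curl F. Compute:
  ∂R/∂y - ∂Q/∂z = (x) - (3*x + 5*y) = -2*x - 5*y
  ∂P/∂z - ∂R/∂x = (0) - (y) = -y
  ∂Q/∂x - ∂P/∂y = (3*z) - (x) = -x + 3*z.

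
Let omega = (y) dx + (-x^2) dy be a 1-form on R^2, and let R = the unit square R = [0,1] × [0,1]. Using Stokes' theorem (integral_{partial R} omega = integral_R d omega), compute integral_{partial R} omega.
integral_(partial R) omega = -2

Stokes: integral_partial_R omega = integral_R d omega with d omega = (∂Q/∂x - ∂P/∂y) dx ∧ dy.
  ∂Q/∂x = -2*x
  ∂P/∂y = 1
  integrand = ∂Q/∂x - ∂P/∂y = -2*x - 1.
Integrating over R: integral_0^1 integral_0^1 (-2*x - 1) dx dy = -2.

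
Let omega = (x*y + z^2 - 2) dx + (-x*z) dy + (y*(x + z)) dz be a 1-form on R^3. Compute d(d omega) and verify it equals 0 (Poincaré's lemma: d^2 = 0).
d(d omega) = 0

Step 1: d omega = sum_{i<j} (∂f_j/∂x_i - ∂f_i/∂x_j) dx_i ∧ dx_j:
  coeff of dx ∧ dy: -x - z
  coeff of dx ∧ dz: y - 2*z
  coeff of dy ∧ dz: 2*x + z
Step 2: Apply d again to each 2-form coefficient. The only possible 3-form in R^3 is dx ∧ dy ∧ dz, with coefficient
  ∂(coeff of dy∧dz)/∂x - ∂(coeff of dx∧dz)/∂y + ∂(coeff of dx∧dy)/∂z
  = ∂/∂x (2*x + z) - ∂/∂y (y - 2*z) + ∂/∂z (-x - z).
Each of these terms simplifies to sums of mixed partials that cancel in pairs. The result is 0 (by equality of mixed partials for smooth functions — Schwarz / Clairaut).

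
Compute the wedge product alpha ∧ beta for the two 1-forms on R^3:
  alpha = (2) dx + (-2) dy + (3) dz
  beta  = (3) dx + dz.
alpha ∧ beta = (-7) dx ∧ dz + (6) dx ∧ dy + (-2) dy ∧ dz

Distribute the wedge, using dx_i ∧ dx_j = -dx_j ∧ dx_i and dx_i ∧ dx_i = 0. For each pair (i, j) with i < j, the coefficient of dx_i ∧ dx_j in alpha ∧ beta is (alpha_i * beta_j - alpha_j * beta_i). Collecting: alpha ∧ beta = (-7) dx ∧ dz + (6) dx ∧ dy + (-2) dy ∧ dz.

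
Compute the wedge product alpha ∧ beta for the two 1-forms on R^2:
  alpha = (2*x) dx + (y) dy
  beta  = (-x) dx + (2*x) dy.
alpha ∧ beta = (x*(4*x + y)) dx ∧ dy

Distribute the wedge, using dx_i ∧ dx_j = -dx_j ∧ dx_i and dx_i ∧ dx_i = 0. For each pair (i, j) with i < j, the coefficient of dx_i ∧ dx_j in alpha ∧ beta is (alpha_i * beta_j - alpha_j * beta_i). Collecting: alpha ∧ beta = (x*(4*x + y)) dx ∧ dy.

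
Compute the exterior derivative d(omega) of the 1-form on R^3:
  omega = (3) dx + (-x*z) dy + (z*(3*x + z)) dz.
d(omega) = (-z) dx ∧ dy + (3*z) dx ∧ dz + (x) dy ∧ dz

For a 1-form omega = sum_i f_i dx_i, the exterior derivative is
  d(omega) = sum_{i < j} (∂f_j/∂x_i - ∂f_i/∂x_j) dx_i ∧ dx_j.
  coefficient of dx ∧ dy: ∂f_2/∂x - ∂f_1/∂y = ∂(-x*z)/∂x - ∂(3)/∂y = -z
  coefficient of dx ∧ dz: ∂f_3/∂x - ∂f_1/∂z = ∂(z*(3*x + z))/∂x - ∂(3)/∂z = 3*z
  coefficient of dy ∧ dz: ∂f_3/∂y - ∂f_2/∂z = ∂(z*(3*x + z))/∂y - ∂(-x*z)/∂z = x
Assembling: d(omega) = (-z) dx ∧ dy + (3*z) dx ∧ dz + (x) dy ∧ dz.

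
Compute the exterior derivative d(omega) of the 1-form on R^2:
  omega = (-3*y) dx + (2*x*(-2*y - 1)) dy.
d(omega) = (1 - 4*y) dx ∧ dy

For a 1-form omega = sum_i f_i dx_i, the exterior derivative is
  d(omega) = sum_{i < j} (∂f_j/∂x_i - ∂f_i/∂x_j) dx_i ∧ dx_j.
  coefficient of dx ∧ dy: ∂f_2/∂x - ∂f_1/∂y = ∂(2*x*(-2*y - 1))/∂x - ∂(-3*y)/∂y = 1 - 4*y
Assembling: d(omega) = (1 - 4*y) dx ∧ dy.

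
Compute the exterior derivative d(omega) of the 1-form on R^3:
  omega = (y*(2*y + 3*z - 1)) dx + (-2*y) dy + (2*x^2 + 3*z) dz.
d(omega) = (-4*y - 3*z + 1) dx ∧ dy + (4*x - 3*y) dx ∧ dz

For a 1-form omega = sum_i f_i dx_i, the exterior derivative is
  d(omega) = sum_{i < j} (∂f_j/∂x_i - ∂f_i/∂x_j) dx_i ∧ dx_j.
  coefficient of dx ∧ dy: ∂f_2/∂x - ∂f_1/∂y = ∂(-2*y)/∂x - ∂(y*(2*y + 3*z - 1))/∂y = -4*y - 3*z + 1
  coefficient of dx ∧ dz: ∂f_3/∂x - ∂f_1/∂z = ∂(2*x^2 + 3*z)/∂x - ∂(y*(2*y + 3*z - 1))/∂z = 4*x - 3*y
Assembling: d(omega) = (-4*y - 3*z + 1) dx ∧ dy + (4*x - 3*y) dx ∧ dz.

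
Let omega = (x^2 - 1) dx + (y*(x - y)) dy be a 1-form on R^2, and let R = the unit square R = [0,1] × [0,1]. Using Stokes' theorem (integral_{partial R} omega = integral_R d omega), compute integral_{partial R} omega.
integral_(partial R) omega = 1/2

Stokes: integral_partial_R omega = integral_R d omega with d omega = (∂Q/∂x - ∂P/∂y) dx ∧ dy.
  ∂Q/∂x = y
  ∂P/∂y = 0
  integrand = ∂Q/∂x - ∂P/∂y = y.
Integrating over R: integral_0^1 integral_0^1 (y) dx dy = 1/2.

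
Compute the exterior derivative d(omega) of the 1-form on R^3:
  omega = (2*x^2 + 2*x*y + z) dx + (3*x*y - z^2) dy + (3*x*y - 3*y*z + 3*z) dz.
d(omega) = (-2*x + 3*y) dx ∧ dy + (3*y - 1) dx ∧ dz + (3*x - z) dy ∧ dz

For a 1-form omega = sum_i f_i dx_i, the exterior derivative is
  d(omega) = sum_{i < j} (∂f_j/∂x_i - ∂f_i/∂x_j) dx_i ∧ dx_j.
  coefficient of dx ∧ dy: ∂f_2/∂x - ∂f_1/∂y = ∂(3*x*y - z^2)/∂x - ∂(2*x^2 + 2*x*y + z)/∂y = -2*x + 3*y
  coefficient of dx ∧ dz: ∂f_3/∂x - ∂f_1/∂z = ∂(3*x*y - 3*y*z + 3*z)/∂x - ∂(2*x^2 + 2*x*y + z)/∂z = 3*y - 1
  coefficient of dy ∧ dz: ∂f_3/∂y - ∂f_2/∂z = ∂(3*x*y - 3*y*z + 3*z)/∂y - ∂(3*x*y - z^2)/∂z = 3*x - z
Assembling: d(omega) = (-2*x + 3*y) dx ∧ dy + (3*y - 1) dx ∧ dz + (3*x - z) dy ∧ dz.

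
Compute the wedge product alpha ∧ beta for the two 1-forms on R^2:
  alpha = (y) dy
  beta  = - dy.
alpha ∧ beta = 0

Distribute the wedge, using dx_i ∧ dx_j = -dx_j ∧ dx_i and dx_i ∧ dx_i = 0. For each pair (i, j) with i < j, the coefficient of dx_i ∧ dx_j in alpha ∧ beta is (alpha_i * beta_j - alpha_j * beta_i). Collecting: alpha ∧ beta = 0.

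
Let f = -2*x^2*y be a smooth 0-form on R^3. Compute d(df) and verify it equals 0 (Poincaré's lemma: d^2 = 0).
d(df) = 0

Step 1: df = sum_i (∂f/∂x_i) dx_i = (-4*x*y) dx + (-2*x^2) dy + (0) dz.
Step 2: Apply d again. Using the 1-form formula, the coefficient of dx ∧ dy in d(df) is ∂^2 f/∂x ∂y - ∂^2 f/∂y ∂x = (-4*x) - (-4*x) = 0 (equality of mixed partials for smooth f).
Similarly for dx ∧ dz and dy ∧ dz — all coefficients vanish. So d(df) = 0.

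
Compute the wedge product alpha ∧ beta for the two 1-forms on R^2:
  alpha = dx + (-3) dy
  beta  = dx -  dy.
alpha ∧ beta = (2) dx ∧ dy

Distribute the wedge, using dx_i ∧ dx_j = -dx_j ∧ dx_i and dx_i ∧ dx_i = 0. For each pair (i, j) with i < j, the coefficient of dx_i ∧ dx_j in alpha ∧ beta is (alpha_i * beta_j - alpha_j * beta_i). Collecting: alpha ∧ beta = (2) dx ∧ dy.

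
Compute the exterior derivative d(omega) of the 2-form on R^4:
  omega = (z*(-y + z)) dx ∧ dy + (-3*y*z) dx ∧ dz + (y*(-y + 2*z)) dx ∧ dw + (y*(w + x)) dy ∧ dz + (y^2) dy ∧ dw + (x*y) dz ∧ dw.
d(omega) = (5*z) dx ∧ dy ∧ dz + (2*y - 2*z) dx ∧ dy ∧ dw + (-y) dx ∧ dz ∧ dw + (x + y) dy ∧ dz ∧ dw

For a 2-form omega = sum_{i<j} g_{ij} dx_i ∧ dx_j, the exterior derivative is
  d(omega) = sum_{i<j} d(g_{ij}) ∧ dx_i ∧ dx_j = sum_{i<j, k} (∂g_{ij}/∂x_k) dx_k ∧ dx_i ∧ dx_j.
Expand each term, using dx_k ∧ dx_i ∧ dx_j = sgn(permutation) dx_{(a)} ∧ dx_{(b)} ∧ dx_{(c)} with (a < b < c) sorted:
  d(z*(-y + z)) includes (∂/∂z)(z*(-y + z)) dz = (-y + 2*z) dz, which multiplied by dx ∧ dy gives (-y + 2*z) dx ∧ dy ∧ dz
  d(-3*y*z) includes (∂/∂y)(-3*y*z) dy = (-3*z) dy, which multiplied by dx ∧ dz gives (3*z) dx ∧ dy ∧ dz
  d(y*(-y + 2*z)) includes (∂/∂y)(y*(-y + 2*z)) dy = (-2*y + 2*z) dy, which multiplied by dx ∧ dw gives (2*y - 2*z) dx ∧ dy ∧ dw
  d(y*(-y + 2*z)) includes (∂/∂z)(y*(-y + 2*z)) dz = (2*y) dz, which multiplied by dx ∧ dw gives (-2*y) dx ∧ dz ∧ dw
  d(y*(w + x)) includes (∂/∂x)(y*(w + x)) dx = (y) dx, which multiplied by dy ∧ dz gives (y) dx ∧ dy ∧ dz
  d(y*(w + x)) includes (∂/∂w)(y*(w + x)) dw = (y) dw, which multiplied by dy ∧ dz gives (y) dy ∧ dz ∧ dw
  d(x*y) includes (∂/∂x)(x*y) dx = (y) dx, which multiplied by dz ∧ dw gives (y) dx ∧ dz ∧ dw
  d(x*y) includes (∂/∂y)(x*y) dy = (x) dy, which multiplied by dz ∧ dw gives (x) dy ∧ dz ∧ dw
Collecting like 3-forms: d(omega) = (5*z) dx ∧ dy ∧ dz + (2*y - 2*z) dx ∧ dy ∧ dw + (-y) dx ∧ dz ∧ dw + (x + y) dy ∧ dz ∧ dw.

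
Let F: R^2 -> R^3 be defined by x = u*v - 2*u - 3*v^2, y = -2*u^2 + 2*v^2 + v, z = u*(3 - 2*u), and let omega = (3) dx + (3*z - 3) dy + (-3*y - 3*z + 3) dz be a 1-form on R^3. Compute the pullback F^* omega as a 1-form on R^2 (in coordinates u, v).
F^* omega = (-24*u^3 + 36*u^2 + 24*u*v^2 + 12*u*v - 27*u - 18*v^2 - 6*v + 3) du + (-24*u^2*v - 6*u^2 + 36*u*v + 12*u - 30*v - 3) dv

Using F^*(f dg) = (f ∘ F) d(g ∘ F), substitute each coordinate x_i by F_i(u, v) in f_i, and replace dx_i by d F_i = (∂F_i/∂u) du + (∂F_i/∂v) dv.
  For the x component: f_1(F) = 3; d F_1 = (v - 2) du + (u - 6*v) dv
  For the y component: f_2(F) = -6*u^2 + 9*u - 3; d F_2 = (-4*u) du + (4*v + 1) dv
  For the z component: f_3(F) = 12*u^2 - 9*u - 6*v^2 - 3*v + 3; d F_3 = (3 - 4*u) du + (0) dv
Combining and collecting du, dv coefficients:
  coeff of du: -24*u^3 + 36*u^2 + 24*u*v^2 + 12*u*v - 27*u - 18*v^2 - 6*v + 3
  coeff of dv: -24*u^2*v - 6*u^2 + 36*u*v + 12*u - 30*v - 3
F^* omega = (-24*u^3 + 36*u^2 + 24*u*v^2 + 12*u*v - 27*u - 18*v^2 - 6*v + 3) du + (-24*u^2*v - 6*u^2 + 36*u*v + 12*u - 30*v - 3) dv.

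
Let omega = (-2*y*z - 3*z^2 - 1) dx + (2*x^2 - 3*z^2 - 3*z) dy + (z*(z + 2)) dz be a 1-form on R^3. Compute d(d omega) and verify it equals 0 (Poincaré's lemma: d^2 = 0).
d(d omega) = 0

Step 1: d omega = sum_{i<j} (∂f_j/∂x_i - ∂f_i/∂x_j) dx_i ∧ dx_j:
  coeff of dx ∧ dy: 4*x + 2*z
  coeff of dx ∧ dz: 2*y + 6*z
  coeff of dy ∧ dz: 6*z + 3
Step 2: Apply d again to each 2-form coefficient. The only possible 3-form in R^3 is dx ∧ dy ∧ dz, with coefficient
  ∂(coeff of dy∧dz)/∂x - ∂(coeff of dx∧dz)/∂y + ∂(coeff of dx∧dy)/∂z
  = ∂/∂x (6*z + 3) - ∂/∂y (2*y + 6*z) + ∂/∂z (4*x + 2*z).
Each of these terms simplifies to sums of mixed partials that cancel in pairs. The result is 0 (by equality of mixed partials for smooth functions — Schwarz / Clairaut).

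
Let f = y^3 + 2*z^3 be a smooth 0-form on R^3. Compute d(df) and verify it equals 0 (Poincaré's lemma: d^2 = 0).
d(df) = 0

Step 1: df = sum_i (∂f/∂x_i) dx_i = (0) dx + (3*y^2) dy + (6*z^2) dz.
Step 2: Apply d again. Using the 1-form formula, the coefficient of dx ∧ dy in d(df) is ∂^2 f/∂x ∂y - ∂^2 f/∂y ∂x = (0) - (0) = 0 (equality of mixed partials for smooth f).
Similarly for dx ∧ dz and dy ∧ dz — all coefficients vanish. So d(df) = 0.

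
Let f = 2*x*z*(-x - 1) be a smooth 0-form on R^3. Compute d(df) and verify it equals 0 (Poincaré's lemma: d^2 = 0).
d(df) = 0

Step 1: df = sum_i (∂f/∂x_i) dx_i = (2*z*(-2*x - 1)) dx + (0) dy + (2*x*(-x - 1)) dz.
Step 2: Apply d again. Using the 1-form formula, the coefficient of dx ∧ dy in d(df) is ∂^2 f/∂x ∂y - ∂^2 f/∂y ∂x = (0) - (0) = 0 (equality of mixed partials for smooth f).
Similarly for dx ∧ dz and dy ∧ dz — all coefficients vanish. So d(df) = 0.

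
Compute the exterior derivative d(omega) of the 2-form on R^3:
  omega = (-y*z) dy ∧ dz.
d(omega) = 0

For a 2-form omega = sum_{i<j} g_{ij} dx_i ∧ dx_j, the exterior derivative is
  d(omega) = sum_{i<j} d(g_{ij}) ∧ dx_i ∧ dx_j = sum_{i<j, k} (∂g_{ij}/∂x_k) dx_k ∧ dx_i ∧ dx_j.
Expand each term, using dx_k ∧ dx_i ∧ dx_j = sgn(permutation) dx_{(a)} ∧ dx_{(b)} ∧ dx_{(c)} with (a < b < c) sorted:

Collecting like 3-forms: d(omega) = 0.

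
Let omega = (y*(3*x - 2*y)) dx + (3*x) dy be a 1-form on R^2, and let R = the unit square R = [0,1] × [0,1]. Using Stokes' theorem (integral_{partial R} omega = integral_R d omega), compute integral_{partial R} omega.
integral_(partial R) omega = 7/2

Stokes: integral_partial_R omega = integral_R d omega with d omega = (∂Q/∂x - ∂P/∂y) dx ∧ dy.
  ∂Q/∂x = 3
  ∂P/∂y = 3*x - 4*y
  integrand = ∂Q/∂x - ∂P/∂y = -3*x + 4*y + 3.
Integrating over R: integral_0^1 integral_0^1 (-3*x + 4*y + 3) dx dy = 7/2.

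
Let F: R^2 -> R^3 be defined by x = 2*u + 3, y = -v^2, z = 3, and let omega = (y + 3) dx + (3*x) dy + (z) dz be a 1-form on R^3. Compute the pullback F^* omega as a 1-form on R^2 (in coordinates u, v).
F^* omega = (6 - 2*v^2) du + (6*v*(-2*u - 3)) dv

Using F^*(f dg) = (f ∘ F) d(g ∘ F), substitute each coordinate x_i by F_i(u, v) in f_i, and replace dx_i by d F_i = (∂F_i/∂u) du + (∂F_i/∂v) dv.
  For the x component: f_1(F) = 3 - v^2; d F_1 = (2) du + (0) dv
  For the y component: f_2(F) = 6*u + 9; d F_2 = (0) du + (-2*v) dv
  For the z component: f_3(F) = 3; d F_3 = (0) du + (0) dv
Combining and collecting du, dv coefficients:
  coeff of du: 6 - 2*v^2
  coeff of dv: 6*v*(-2*u - 3)
F^* omega = (6 - 2*v^2) du + (6*v*(-2*u - 3)) dv.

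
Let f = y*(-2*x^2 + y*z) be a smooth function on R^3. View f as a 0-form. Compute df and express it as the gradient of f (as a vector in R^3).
df = (-4*x*y) dx + (-2*x^2 + 2*y*z) dy + (y^2) dz; grad f = (-4*x*y, -2*x^2 + 2*y*z, y^2)

For a 0-form f, d f = (∂f/∂x) dx + (∂f/∂y) dy + (∂f/∂z) dz. The components of the vector representation are exactly the entries of grad f in Cartesian coordinates:
  ∂f/∂x = -4*x*y
  ∂f/∂y = -2*x^2 + 2*y*z
  ∂f/∂z = y^2.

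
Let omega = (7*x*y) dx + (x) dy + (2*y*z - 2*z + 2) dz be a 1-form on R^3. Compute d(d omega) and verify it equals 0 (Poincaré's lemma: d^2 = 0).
d(d omega) = 0

Step 1: d omega = sum_{i<j} (∂f_j/∂x_i - ∂f_i/∂x_j) dx_i ∧ dx_j:
  coeff of dx ∧ dy: 1 - 7*x
  coeff of dx ∧ dz: 0
  coeff of dy ∧ dz: 2*z
Step 2: Apply d again to each 2-form coefficient. The only possible 3-form in R^3 is dx ∧ dy ∧ dz, with coefficient
  ∂(coeff of dy∧dz)/∂x - ∂(coeff of dx∧dz)/∂y + ∂(coeff of dx∧dy)/∂z
  = ∂/∂x (2*z) - ∂/∂y (0) + ∂/∂z (1 - 7*x).
Each of these terms simplifies to sums of mixed partials that cancel in pairs. The result is 0 (by equality of mixed partials for smooth functions — Schwarz / Clairaut).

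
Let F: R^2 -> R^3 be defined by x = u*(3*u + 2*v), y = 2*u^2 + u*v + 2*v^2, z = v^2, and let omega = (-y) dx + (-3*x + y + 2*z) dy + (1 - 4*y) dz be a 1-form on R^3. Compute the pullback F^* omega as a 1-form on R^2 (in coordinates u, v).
F^* omega = (u*(-40*u^2 - 37*u*v - 3*v^2)) du + (-11*u^3 - 51*u^2*v - 28*u*v^2 + 2*v) dv

Using F^*(f dg) = (f ∘ F) d(g ∘ F), substitute each coordinate x_i by F_i(u, v) in f_i, and replace dx_i by d F_i = (∂F_i/∂u) du + (∂F_i/∂v) dv.
  For the x component: f_1(F) = -2*u^2 - u*v - 2*v^2; d F_1 = (6*u + 2*v) du + (2*u) dv
  For the y component: f_2(F) = -7*u^2 - 5*u*v + 4*v^2; d F_2 = (4*u + v) du + (u + 4*v) dv
  For the z component: f_3(F) = -8*u^2 - 4*u*v - 8*v^2 + 1; d F_3 = (0) du + (2*v) dv
Combining and collecting du, dv coefficients:
  coeff of du: u*(-40*u^2 - 37*u*v - 3*v^2)
  coeff of dv: -11*u^3 - 51*u^2*v - 28*u*v^2 + 2*v
F^* omega = (u*(-40*u^2 - 37*u*v - 3*v^2)) du + (-11*u^3 - 51*u^2*v - 28*u*v^2 + 2*v) dv.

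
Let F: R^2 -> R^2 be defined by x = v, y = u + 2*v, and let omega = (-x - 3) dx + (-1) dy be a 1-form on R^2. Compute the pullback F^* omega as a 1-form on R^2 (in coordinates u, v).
F^* omega = (-1) du + (-v - 5) dv

Using F^*(f dg) = (f ∘ F) d(g ∘ F), substitute each coordinate x_i by F_i(u, v) in f_i, and replace dx_i by d F_i = (∂F_i/∂u) du + (∂F_i/∂v) dv.
  For the x component: f_1(F) = -v - 3; d F_1 = (0) du + (1) dv
  For the y component: f_2(F) = -1; d F_2 = (1) du + (2) dv
Combining and collecting du, dv coefficients:
  coeff of du: -1
  coeff of dv: -v - 5
F^* omega = (-1) du + (-v - 5) dv.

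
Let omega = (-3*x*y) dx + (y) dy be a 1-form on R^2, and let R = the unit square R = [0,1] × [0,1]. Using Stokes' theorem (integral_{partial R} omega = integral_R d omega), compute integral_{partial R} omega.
integral_(partial R) omega = 3/2

Stokes: integral_partial_R omega = integral_R d omega with d omega = (∂Q/∂x - ∂P/∂y) dx ∧ dy.
  ∂Q/∂x = 0
  ∂P/∂y = -3*x
  integrand = ∂Q/∂x - ∂P/∂y = 3*x.
Integrating over R: integral_0^1 integral_0^1 (3*x) dx dy = 3/2.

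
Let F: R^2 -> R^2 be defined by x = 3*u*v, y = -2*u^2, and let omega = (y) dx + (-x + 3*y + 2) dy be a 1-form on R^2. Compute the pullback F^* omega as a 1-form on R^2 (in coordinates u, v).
F^* omega = (2*u*(12*u^2 + 3*u*v - 4)) du + (-6*u^3) dv

Using F^*(f dg) = (f ∘ F) d(g ∘ F), substitute each coordinate x_i by F_i(u, v) in f_i, and replace dx_i by d F_i = (∂F_i/∂u) du + (∂F_i/∂v) dv.
  For the x component: f_1(F) = -2*u^2; d F_1 = (3*v) du + (3*u) dv
  For the y component: f_2(F) = -6*u^2 - 3*u*v + 2; d F_2 = (-4*u) du + (0) dv
Combining and collecting du, dv coefficients:
  coeff of du: 2*u*(12*u^2 + 3*u*v - 4)
  coeff of dv: -6*u^3
F^* omega = (2*u*(12*u^2 + 3*u*v - 4)) du + (-6*u^3) dv.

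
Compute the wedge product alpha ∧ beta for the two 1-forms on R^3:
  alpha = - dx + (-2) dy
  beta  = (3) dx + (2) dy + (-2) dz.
alpha ∧ beta = (4) dx ∧ dy + (2) dx ∧ dz + (4) dy ∧ dz

Distribute the wedge, using dx_i ∧ dx_j = -dx_j ∧ dx_i and dx_i ∧ dx_i = 0. For each pair (i, j) with i < j, the coefficient of dx_i ∧ dx_j in alpha ∧ beta is (alpha_i * beta_j - alpha_j * beta_i). Collecting: alpha ∧ beta = (4) dx ∧ dy + (2) dx ∧ dz + (4) dy ∧ dz.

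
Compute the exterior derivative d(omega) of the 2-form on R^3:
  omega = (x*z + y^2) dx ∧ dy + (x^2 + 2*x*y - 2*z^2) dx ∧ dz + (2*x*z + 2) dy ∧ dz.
d(omega) = (-x + 2*z) dx ∧ dy ∧ dz

For a 2-form omega = sum_{i<j} g_{ij} dx_i ∧ dx_j, the exterior derivative is
  d(omega) = sum_{i<j} d(g_{ij}) ∧ dx_i ∧ dx_j = sum_{i<j, k} (∂g_{ij}/∂x_k) dx_k ∧ dx_i ∧ dx_j.
Expand each term, using dx_k ∧ dx_i ∧ dx_j = sgn(permutation) dx_{(a)} ∧ dx_{(b)} ∧ dx_{(c)} with (a < b < c) sorted:
  d(x*z + y^2) includes (∂/∂z)(x*z + y^2) dz = (x) dz, which multiplied by dx ∧ dy gives (x) dx ∧ dy ∧ dz
  d(x^2 + 2*x*y - 2*z^2) includes (∂/∂y)(x^2 + 2*x*y - 2*z^2) dy = (2*x) dy, which multiplied by dx ∧ dz gives (-2*x) dx ∧ dy ∧ dz
  d(2*x*z + 2) includes (∂/∂x)(2*x*z + 2) dx = (2*z) dx, which multiplied by dy ∧ dz gives (2*z) dx ∧ dy ∧ dz
Collecting like 3-forms: d(omega) = (-x + 2*z) dx ∧ dy ∧ dz.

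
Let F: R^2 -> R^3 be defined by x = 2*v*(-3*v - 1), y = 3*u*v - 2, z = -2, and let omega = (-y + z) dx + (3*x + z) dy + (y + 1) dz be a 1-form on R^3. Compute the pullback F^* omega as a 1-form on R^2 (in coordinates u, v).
F^* omega = (6*v*(-9*v^2 - 3*v - 1)) du + (6*u*(-3*v^2 - 2*v - 1)) dv

Using F^*(f dg) = (f ∘ F) d(g ∘ F), substitute each coordinate x_i by F_i(u, v) in f_i, and replace dx_i by d F_i = (∂F_i/∂u) du + (∂F_i/∂v) dv.
  For the x component: f_1(F) = -3*u*v; d F_1 = (0) du + (-12*v - 2) dv
  For the y component: f_2(F) = -18*v^2 - 6*v - 2; d F_2 = (3*v) du + (3*u) dv
  For the z component: f_3(F) = 3*u*v - 1; d F_3 = (0) du + (0) dv
Combining and collecting du, dv coefficients:
  coeff of du: 6*v*(-9*v^2 - 3*v - 1)
  coeff of dv: 6*u*(-3*v^2 - 2*v - 1)
F^* omega = (6*v*(-9*v^2 - 3*v - 1)) du + (6*u*(-3*v^2 - 2*v - 1)) dv.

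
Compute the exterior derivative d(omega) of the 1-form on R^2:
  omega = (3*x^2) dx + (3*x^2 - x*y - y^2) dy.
d(omega) = (6*x - y) dx ∧ dy

For a 1-form omega = sum_i f_i dx_i, the exterior derivative is
  d(omega) = sum_{i < j} (∂f_j/∂x_i - ∂f_i/∂x_j) dx_i ∧ dx_j.
  coefficient of dx ∧ dy: ∂f_2/∂x - ∂f_1/∂y = ∂(3*x^2 - x*y - y^2)/∂x - ∂(3*x^2)/∂y = 6*x - y
Assembling: d(omega) = (6*x - y) dx ∧ dy.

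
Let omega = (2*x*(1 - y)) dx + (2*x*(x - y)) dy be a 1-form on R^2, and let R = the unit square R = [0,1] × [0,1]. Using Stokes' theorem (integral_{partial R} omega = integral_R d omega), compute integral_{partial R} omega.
integral_(partial R) omega = 2

Stokes: integral_partial_R omega = integral_R d omega with d omega = (∂Q/∂x - ∂P/∂y) dx ∧ dy.
  ∂Q/∂x = 4*x - 2*y
  ∂P/∂y = -2*x
  integrand = ∂Q/∂x - ∂P/∂y = 6*x - 2*y.
Integrating over R: integral_0^1 integral_0^1 (6*x - 2*y) dx dy = 2.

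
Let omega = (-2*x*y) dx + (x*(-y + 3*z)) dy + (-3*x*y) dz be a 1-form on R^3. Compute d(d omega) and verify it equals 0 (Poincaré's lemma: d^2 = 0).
d(d omega) = 0

Step 1: d omega = sum_{i<j} (∂f_j/∂x_i - ∂f_i/∂x_j) dx_i ∧ dx_j:
  coeff of dx ∧ dy: 2*x - y + 3*z
  coeff of dx ∧ dz: -3*y
  coeff of dy ∧ dz: -6*x
Step 2: Apply d again to each 2-form coefficient. The only possible 3-form in R^3 is dx ∧ dy ∧ dz, with coefficient
  ∂(coeff of dy∧dz)/∂x - ∂(coeff of dx∧dz)/∂y + ∂(coeff of dx∧dy)/∂z
  = ∂/∂x (-6*x) - ∂/∂y (-3*y) + ∂/∂z (2*x - y + 3*z).
Each of these terms simplifies to sums of mixed partials that cancel in pairs. The result is 0 (by equality of mixed partials for smooth functions — Schwarz / Clairaut).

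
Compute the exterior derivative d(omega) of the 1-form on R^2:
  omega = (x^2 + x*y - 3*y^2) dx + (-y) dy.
d(omega) = (-x + 6*y) dx ∧ dy

For a 1-form omega = sum_i f_i dx_i, the exterior derivative is
  d(omega) = sum_{i < j} (∂f_j/∂x_i - ∂f_i/∂x_j) dx_i ∧ dx_j.
  coefficient of dx ∧ dy: ∂f_2/∂x - ∂f_1/∂y = ∂(-y)/∂x - ∂(x^2 + x*y - 3*y^2)/∂y = -x + 6*y
Assembling: d(omega) = (-x + 6*y) dx ∧ dy.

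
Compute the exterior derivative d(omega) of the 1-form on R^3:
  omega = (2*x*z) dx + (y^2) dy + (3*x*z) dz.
d(omega) = (-2*x + 3*z) dx ∧ dz

For a 1-form omega = sum_i f_i dx_i, the exterior derivative is
  d(omega) = sum_{i < j} (∂f_j/∂x_i - ∂f_i/∂x_j) dx_i ∧ dx_j.
  coefficient of dx ∧ dz: ∂f_3/∂x - ∂f_1/∂z = ∂(3*x*z)/∂x - ∂(2*x*z)/∂z = -2*x + 3*z
Assembling: d(omega) = (-2*x + 3*z) dx ∧ dz.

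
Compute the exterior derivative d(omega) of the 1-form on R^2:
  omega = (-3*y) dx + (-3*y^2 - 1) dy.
d(omega) = (3) dx ∧ dy

For a 1-form omega = sum_i f_i dx_i, the exterior derivative is
  d(omega) = sum_{i < j} (∂f_j/∂x_i - ∂f_i/∂x_j) dx_i ∧ dx_j.
  coefficient of dx ∧ dy: ∂f_2/∂x - ∂f_1/∂y = ∂(-3*y^2 - 1)/∂x - ∂(-3*y)/∂y = 3
Assembling: d(omega) = (3) dx ∧ dy.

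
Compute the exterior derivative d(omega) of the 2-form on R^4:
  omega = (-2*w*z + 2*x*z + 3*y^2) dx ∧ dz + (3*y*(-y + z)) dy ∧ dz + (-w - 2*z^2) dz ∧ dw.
d(omega) = (-6*y) dx ∧ dy ∧ dz + (-2*z) dx ∧ dz ∧ dw

For a 2-form omega = sum_{i<j} g_{ij} dx_i ∧ dx_j, the exterior derivative is
  d(omega) = sum_{i<j} d(g_{ij}) ∧ dx_i ∧ dx_j = sum_{i<j, k} (∂g_{ij}/∂x_k) dx_k ∧ dx_i ∧ dx_j.
Expand each term, using dx_k ∧ dx_i ∧ dx_j = sgn(permutation) dx_{(a)} ∧ dx_{(b)} ∧ dx_{(c)} with (a < b < c) sorted:
  d(-2*w*z + 2*x*z + 3*y^2) includes (∂/∂y)(-2*w*z + 2*x*z + 3*y^2) dy = (6*y) dy, which multiplied by dx ∧ dz gives (-6*y) dx ∧ dy ∧ dz
  d(-2*w*z + 2*x*z + 3*y^2) includes (∂/∂w)(-2*w*z + 2*x*z + 3*y^2) dw = (-2*z) dw, which multiplied by dx ∧ dz gives (-2*z) dx ∧ dz ∧ dw
Collecting like 3-forms: d(omega) = (-6*y) dx ∧ dy ∧ dz + (-2*z) dx ∧ dz ∧ dw.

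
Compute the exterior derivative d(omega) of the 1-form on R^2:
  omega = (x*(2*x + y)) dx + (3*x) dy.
d(omega) = (3 - x) dx ∧ dy

For a 1-form omega = sum_i f_i dx_i, the exterior derivative is
  d(omega) = sum_{i < j} (∂f_j/∂x_i - ∂f_i/∂x_j) dx_i ∧ dx_j.
  coefficient of dx ∧ dy: ∂f_2/∂x - ∂f_1/∂y = ∂(3*x)/∂x - ∂(x*(2*x + y))/∂y = 3 - x
Assembling: d(omega) = (3 - x) dx ∧ dy.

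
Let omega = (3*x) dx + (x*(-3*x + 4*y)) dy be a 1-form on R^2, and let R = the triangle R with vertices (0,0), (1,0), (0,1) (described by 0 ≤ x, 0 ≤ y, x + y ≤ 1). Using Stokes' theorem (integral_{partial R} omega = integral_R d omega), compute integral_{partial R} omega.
integral_(partial R) omega = -1/3

Stokes: integral_partial_R omega = integral_R d omega with d omega = (∂Q/∂x - ∂P/∂y) dx ∧ dy.
  ∂Q/∂x = -6*x + 4*y
  ∂P/∂y = 0
  integrand = ∂Q/∂x - ∂P/∂y = -6*x + 4*y.
Integrating over R: integral_0^1 integral_0^{1-x} (-6*x + 4*y) dy dx = -1/3.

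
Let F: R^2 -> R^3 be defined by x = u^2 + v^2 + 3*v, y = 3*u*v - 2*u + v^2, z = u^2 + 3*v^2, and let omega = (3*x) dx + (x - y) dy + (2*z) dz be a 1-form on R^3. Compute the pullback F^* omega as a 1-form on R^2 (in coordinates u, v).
F^* omega = (10*u^3 + 3*u^2*v - 2*u^2 + 9*u*v^2 + 30*u*v - 4*u + 9*v^2 - 6*v) du + (3*u^3 + 11*u^2*v + 15*u^2 - 6*u*v^2 + 13*u*v + 42*v^3 + 33*v^2 + 27*v) dv

Using F^*(f dg) = (f ∘ F) d(g ∘ F), substitute each coordinate x_i by F_i(u, v) in f_i, and replace dx_i by d F_i = (∂F_i/∂u) du + (∂F_i/∂v) dv.
  For the x component: f_1(F) = 3*u^2 + 3*v^2 + 9*v; d F_1 = (2*u) du + (2*v + 3) dv
  For the y component: f_2(F) = u^2 - 3*u*v + 2*u + 3*v; d F_2 = (3*v - 2) du + (3*u + 2*v) dv
  For the z component: f_3(F) = 2*u^2 + 6*v^2; d F_3 = (2*u) du + (6*v) dv
Combining and collecting du, dv coefficients:
  coeff of du: 10*u^3 + 3*u^2*v - 2*u^2 + 9*u*v^2 + 30*u*v - 4*u + 9*v^2 - 6*v
  coeff of dv: 3*u^3 + 11*u^2*v + 15*u^2 - 6*u*v^2 + 13*u*v + 42*v^3 + 33*v^2 + 27*v
F^* omega = (10*u^3 + 3*u^2*v - 2*u^2 + 9*u*v^2 + 30*u*v - 4*u + 9*v^2 - 6*v) du + (3*u^3 + 11*u^2*v + 15*u^2 - 6*u*v^2 + 13*u*v + 42*v^3 + 33*v^2 + 27*v) dv.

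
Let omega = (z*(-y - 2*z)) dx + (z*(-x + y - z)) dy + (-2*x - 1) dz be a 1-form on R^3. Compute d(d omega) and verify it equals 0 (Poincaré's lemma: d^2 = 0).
d(d omega) = 0

Step 1: d omega = sum_{i<j} (∂f_j/∂x_i - ∂f_i/∂x_j) dx_i ∧ dx_j:
  coeff of dx ∧ dy: 0
  coeff of dx ∧ dz: y + 4*z - 2
  coeff of dy ∧ dz: x - y + 2*z
Step 2: Apply d again to each 2-form coefficient. The only possible 3-form in R^3 is dx ∧ dy ∧ dz, with coefficient
  ∂(coeff of dy∧dz)/∂x - ∂(coeff of dx∧dz)/∂y + ∂(coeff of dx∧dy)/∂z
  = ∂/∂x (x - y + 2*z) - ∂/∂y (y + 4*z - 2) + ∂/∂z (0).
Each of these terms simplifies to sums of mixed partials that cancel in pairs. The result is 0 (by equality of mixed partials for smooth functions — Schwarz / Clairaut).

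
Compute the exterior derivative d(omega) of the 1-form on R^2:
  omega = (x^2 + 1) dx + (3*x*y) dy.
d(omega) = (3*y) dx ∧ dy

For a 1-form omega = sum_i f_i dx_i, the exterior derivative is
  d(omega) = sum_{i < j} (∂f_j/∂x_i - ∂f_i/∂x_j) dx_i ∧ dx_j.
  coefficient of dx ∧ dy: ∂f_2/∂x - ∂f_1/∂y = ∂(3*x*y)/∂x - ∂(x^2 + 1)/∂y = 3*y
Assembling: d(omega) = (3*y) dx ∧ dy.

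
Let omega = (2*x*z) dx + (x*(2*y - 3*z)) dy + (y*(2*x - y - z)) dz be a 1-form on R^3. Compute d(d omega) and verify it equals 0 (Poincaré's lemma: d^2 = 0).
d(d omega) = 0

Step 1: d omega = sum_{i<j} (∂f_j/∂x_i - ∂f_i/∂x_j) dx_i ∧ dx_j:
  coeff of dx ∧ dy: 2*y - 3*z
  coeff of dx ∧ dz: -2*x + 2*y
  coeff of dy ∧ dz: 5*x - 2*y - z
Step 2: Apply d again to each 2-form coefficient. The only possible 3-form in R^3 is dx ∧ dy ∧ dz, with coefficient
  ∂(coeff of dy∧dz)/∂x - ∂(coeff of dx∧dz)/∂y + ∂(coeff of dx∧dy)/∂z
  = ∂/∂x (5*x - 2*y - z) - ∂/∂y (-2*x + 2*y) + ∂/∂z (2*y - 3*z).
Each of these terms simplifies to sums of mixed partials that cancel in pairs. The result is 0 (by equality of mixed partials for smooth functions — Schwarz / Clairaut).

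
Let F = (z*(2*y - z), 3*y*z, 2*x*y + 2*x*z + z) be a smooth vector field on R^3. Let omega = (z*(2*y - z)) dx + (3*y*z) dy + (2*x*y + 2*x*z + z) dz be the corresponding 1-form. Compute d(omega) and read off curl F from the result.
d(omega) = (2*x - 3*y) dy ∧ dz + (-4*z) dz ∧ dx + (-2*z) dx ∧ dy; curl F = (2*x - 3*y, -4*z, -2*z)

d omega = sum_{i<j} (∂f_j/∂x_i - ∂f_i/∂x_j) dx_i ∧ dx_j. Under the identification (dy ∧ dz, dz ∧ dx, dx ∧ dy) ↔ (e_x, e_y, e_z), the coefficients are exactly the components of curl F. Compute:
  ∂R/∂y - ∂Q/∂z = (2*x) - (3*y) = 2*x - 3*y
  ∂P/∂z - ∂R/∂x = (2*y - 2*z) - (2*y + 2*z) = -4*z
  ∂Q/∂x - ∂P/∂y = (0) - (2*z) = -2*z.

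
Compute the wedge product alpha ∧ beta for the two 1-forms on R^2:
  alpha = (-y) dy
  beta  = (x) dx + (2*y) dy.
alpha ∧ beta = (x*y) dx ∧ dy

Distribute the wedge, using dx_i ∧ dx_j = -dx_j ∧ dx_i and dx_i ∧ dx_i = 0. For each pair (i, j) with i < j, the coefficient of dx_i ∧ dx_j in alpha ∧ beta is (alpha_i * beta_j - alpha_j * beta_i). Collecting: alpha ∧ beta = (x*y) dx ∧ dy.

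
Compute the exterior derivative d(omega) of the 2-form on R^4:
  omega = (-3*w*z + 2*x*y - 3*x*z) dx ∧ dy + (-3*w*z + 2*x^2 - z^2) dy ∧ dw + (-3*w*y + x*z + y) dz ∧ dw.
d(omega) = (-3*w - 3*x) dx ∧ dy ∧ dz + (4*x - 3*z) dx ∧ dy ∧ dw + (2*z + 1) dy ∧ dz ∧ dw + (z) dx ∧ dz ∧ dw

For a 2-form omega = sum_{i<j} g_{ij} dx_i ∧ dx_j, the exterior derivative is
  d(omega) = sum_{i<j} d(g_{ij}) ∧ dx_i ∧ dx_j = sum_{i<j, k} (∂g_{ij}/∂x_k) dx_k ∧ dx_i ∧ dx_j.
Expand each term, using dx_k ∧ dx_i ∧ dx_j = sgn(permutation) dx_{(a)} ∧ dx_{(b)} ∧ dx_{(c)} with (a < b < c) sorted:
  d(-3*w*z + 2*x*y - 3*x*z) includes (∂/∂z)(-3*w*z + 2*x*y - 3*x*z) dz = (-3*w - 3*x) dz, which multiplied by dx ∧ dy gives (-3*w - 3*x) dx ∧ dy ∧ dz
  d(-3*w*z + 2*x*y - 3*x*z) includes (∂/∂w)(-3*w*z + 2*x*y - 3*x*z) dw = (-3*z) dw, which multiplied by dx ∧ dy gives (-3*z) dx ∧ dy ∧ dw
  d(-3*w*z + 2*x^2 - z^2) includes (∂/∂x)(-3*w*z + 2*x^2 - z^2) dx = (4*x) dx, which multiplied by dy ∧ dw gives (4*x) dx ∧ dy ∧ dw
  d(-3*w*z + 2*x^2 - z^2) includes (∂/∂z)(-3*w*z + 2*x^2 - z^2) dz = (-3*w - 2*z) dz, which multiplied by dy ∧ dw gives (3*w + 2*z) dy ∧ dz ∧ dw
  d(-3*w*y + x*z + y) includes (∂/∂x)(-3*w*y + x*z + y) dx = (z) dx, which multiplied by dz ∧ dw gives (z) dx ∧ dz ∧ dw
  d(-3*w*y + x*z + y) includes (∂/∂y)(-3*w*y + x*z + y) dy = (1 - 3*w) dy, which multiplied by dz ∧ dw gives (1 - 3*w) dy ∧ dz ∧ dw
Collecting like 3-forms: d(omega) = (-3*w - 3*x) dx ∧ dy ∧ dz + (4*x - 3*z) dx ∧ dy ∧ dw + (2*z + 1) dy ∧ dz ∧ dw + (z) dx ∧ dz ∧ dw.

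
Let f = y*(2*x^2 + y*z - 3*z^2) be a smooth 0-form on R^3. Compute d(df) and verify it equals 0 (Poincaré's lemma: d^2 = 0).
d(df) = 0

Step 1: df = sum_i (∂f/∂x_i) dx_i = (4*x*y) dx + (2*x^2 + 2*y*z - 3*z^2) dy + (y*(y - 6*z)) dz.
Step 2: Apply d again. Using the 1-form formula, the coefficient of dx ∧ dy in d(df) is ∂^2 f/∂x ∂y - ∂^2 f/∂y ∂x = (4*x) - (4*x) = 0 (equality of mixed partials for smooth f).
Similarly for dx ∧ dz and dy ∧ dz — all coefficients vanish. So d(df) = 0.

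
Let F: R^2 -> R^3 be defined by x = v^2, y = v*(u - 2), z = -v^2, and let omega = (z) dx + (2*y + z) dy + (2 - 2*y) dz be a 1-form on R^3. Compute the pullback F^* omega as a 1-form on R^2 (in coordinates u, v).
F^* omega = (v^2*(2*u - v - 4)) du + (v*(2*u^2 + 3*u*v - 8*u - 2*v^2 - 6*v + 4)) dv

Using F^*(f dg) = (f ∘ F) d(g ∘ F), substitute each coordinate x_i by F_i(u, v) in f_i, and replace dx_i by d F_i = (∂F_i/∂u) du + (∂F_i/∂v) dv.
  For the x component: f_1(F) = -v^2; d F_1 = (0) du + (2*v) dv
  For the y component: f_2(F) = v*(2*u - v - 4); d F_2 = (v) du + (u - 2) dv
  For the z component: f_3(F) = -2*u*v + 4*v + 2; d F_3 = (0) du + (-2*v) dv
Combining and collecting du, dv coefficients:
  coeff of du: v^2*(2*u - v - 4)
  coeff of dv: v*(2*u^2 + 3*u*v - 8*u - 2*v^2 - 6*v + 4)
F^* omega = (v^2*(2*u - v - 4)) du + (v*(2*u^2 + 3*u*v - 8*u - 2*v^2 - 6*v + 4)) dv.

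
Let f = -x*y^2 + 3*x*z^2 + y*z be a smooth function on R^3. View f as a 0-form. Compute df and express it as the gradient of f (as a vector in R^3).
df = (-y^2 + 3*z^2) dx + (-2*x*y + z) dy + (6*x*z + y) dz; grad f = (-y^2 + 3*z^2, -2*x*y + z, 6*x*z + y)

For a 0-form f, d f = (∂f/∂x) dx + (∂f/∂y) dy + (∂f/∂z) dz. The components of the vector representation are exactly the entries of grad f in Cartesian coordinates:
  ∂f/∂x = -y^2 + 3*z^2
  ∂f/∂y = -2*x*y + z
  ∂f/∂z = 6*x*z + y.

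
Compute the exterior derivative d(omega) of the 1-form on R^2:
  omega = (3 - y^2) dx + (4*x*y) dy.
d(omega) = (6*y) dx ∧ dy

For a 1-form omega = sum_i f_i dx_i, the exterior derivative is
  d(omega) = sum_{i < j} (∂f_j/∂x_i - ∂f_i/∂x_j) dx_i ∧ dx_j.
  coefficient of dx ∧ dy: ∂f_2/∂x - ∂f_1/∂y = ∂(4*x*y)/∂x - ∂(3 - y^2)/∂y = 6*y
Assembling: d(omega) = (6*y) dx ∧ dy.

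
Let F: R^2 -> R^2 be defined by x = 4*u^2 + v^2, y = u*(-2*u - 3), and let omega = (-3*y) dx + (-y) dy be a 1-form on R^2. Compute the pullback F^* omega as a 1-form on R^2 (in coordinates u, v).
F^* omega = (u*(40*u^2 + 54*u - 9)) du + (6*u*v*(2*u + 3)) dv

Using F^*(f dg) = (f ∘ F) d(g ∘ F), substitute each coordinate x_i by F_i(u, v) in f_i, and replace dx_i by d F_i = (∂F_i/∂u) du + (∂F_i/∂v) dv.
  For the x component: f_1(F) = 3*u*(2*u + 3); d F_1 = (8*u) du + (2*v) dv
  For the y component: f_2(F) = u*(2*u + 3); d F_2 = (-4*u - 3) du + (0) dv
Combining and collecting du, dv coefficients:
  coeff of du: u*(40*u^2 + 54*u - 9)
  coeff of dv: 6*u*v*(2*u + 3)
F^* omega = (u*(40*u^2 + 54*u - 9)) du + (6*u*v*(2*u + 3)) dv.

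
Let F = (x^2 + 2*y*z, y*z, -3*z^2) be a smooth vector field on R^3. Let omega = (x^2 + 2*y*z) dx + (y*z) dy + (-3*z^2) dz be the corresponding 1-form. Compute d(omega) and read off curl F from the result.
d(omega) = (-y) dy ∧ dz + (2*y) dz ∧ dx + (-2*z) dx ∧ dy; curl F = (-y, 2*y, -2*z)

d omega = sum_{i<j} (∂f_j/∂x_i - ∂f_i/∂x_j) dx_i ∧ dx_j. Under the identification (dy ∧ dz, dz ∧ dx, dx ∧ dy) ↔ (e_x, e_y, e_z), the coefficients are exactly the components of curl F. Compute:
  ∂R/∂y - ∂Q/∂z = (0) - (y) = -y
  ∂P/∂z - ∂R/∂x = (2*y) - (0) = 2*y
  ∂Q/∂x - ∂P/∂y = (0) - (2*z) = -2*z.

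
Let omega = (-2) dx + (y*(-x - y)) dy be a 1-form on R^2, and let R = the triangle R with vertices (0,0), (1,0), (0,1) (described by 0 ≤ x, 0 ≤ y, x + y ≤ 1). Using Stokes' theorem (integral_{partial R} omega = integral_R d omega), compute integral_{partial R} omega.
integral_(partial R) omega = -1/6

Stokes: integral_partial_R omega = integral_R d omega with d omega = (∂Q/∂x - ∂P/∂y) dx ∧ dy.
  ∂Q/∂x = -y
  ∂P/∂y = 0
  integrand = ∂Q/∂x - ∂P/∂y = -y.
Integrating over R: integral_0^1 integral_0^{1-x} (-y) dy dx = -1/6.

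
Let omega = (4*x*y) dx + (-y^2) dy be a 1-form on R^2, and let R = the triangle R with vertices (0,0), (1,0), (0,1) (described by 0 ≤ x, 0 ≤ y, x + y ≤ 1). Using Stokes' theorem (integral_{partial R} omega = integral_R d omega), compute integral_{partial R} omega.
integral_(partial R) omega = -2/3

Stokes: integral_partial_R omega = integral_R d omega with d omega = (∂Q/∂x - ∂P/∂y) dx ∧ dy.
  ∂Q/∂x = 0
  ∂P/∂y = 4*x
  integrand = ∂Q/∂x - ∂P/∂y = -4*x.
Integrating over R: integral_0^1 integral_0^{1-x} (-4*x) dy dx = -2/3.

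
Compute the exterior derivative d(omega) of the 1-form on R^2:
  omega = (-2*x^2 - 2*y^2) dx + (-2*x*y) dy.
d(omega) = (2*y) dx ∧ dy

For a 1-form omega = sum_i f_i dx_i, the exterior derivative is
  d(omega) = sum_{i < j} (∂f_j/∂x_i - ∂f_i/∂x_j) dx_i ∧ dx_j.
  coefficient of dx ∧ dy: ∂f_2/∂x - ∂f_1/∂y = ∂(-2*x*y)/∂x - ∂(-2*x^2 - 2*y^2)/∂y = 2*y
Assembling: d(omega) = (2*y) dx ∧ dy.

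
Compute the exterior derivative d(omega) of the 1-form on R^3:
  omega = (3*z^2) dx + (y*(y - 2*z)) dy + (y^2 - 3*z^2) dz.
d(omega) = (-6*z) dx ∧ dz + (4*y) dy ∧ dz

For a 1-form omega = sum_i f_i dx_i, the exterior derivative is
  d(omega) = sum_{i < j} (∂f_j/∂x_i - ∂f_i/∂x_j) dx_i ∧ dx_j.
  coefficient of dx ∧ dz: ∂f_3/∂x - ∂f_1/∂z = ∂(y^2 - 3*z^2)/∂x - ∂(3*z^2)/∂z = -6*z
  coefficient of dy ∧ dz: ∂f_3/∂y - ∂f_2/∂z = ∂(y^2 - 3*z^2)/∂y - ∂(y*(y - 2*z))/∂z = 4*y
Assembling: d(omega) = (-6*z) dx ∧ dz + (4*y) dy ∧ dz.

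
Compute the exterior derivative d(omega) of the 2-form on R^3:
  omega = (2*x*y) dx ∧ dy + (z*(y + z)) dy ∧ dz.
d(omega) = 0

For a 2-form omega = sum_{i<j} g_{ij} dx_i ∧ dx_j, the exterior derivative is
  d(omega) = sum_{i<j} d(g_{ij}) ∧ dx_i ∧ dx_j = sum_{i<j, k} (∂g_{ij}/∂x_k) dx_k ∧ dx_i ∧ dx_j.
Expand each term, using dx_k ∧ dx_i ∧ dx_j = sgn(permutation) dx_{(a)} ∧ dx_{(b)} ∧ dx_{(c)} with (a < b < c) sorted:

Collecting like 3-forms: d(omega) = 0.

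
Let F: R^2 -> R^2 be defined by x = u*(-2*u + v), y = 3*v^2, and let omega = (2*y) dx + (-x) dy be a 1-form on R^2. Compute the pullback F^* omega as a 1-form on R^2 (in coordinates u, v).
F^* omega = (6*v^2*(-4*u + v)) du + (12*u^2*v) dv

Using F^*(f dg) = (f ∘ F) d(g ∘ F), substitute each coordinate x_i by F_i(u, v) in f_i, and replace dx_i by d F_i = (∂F_i/∂u) du + (∂F_i/∂v) dv.
  For the x component: f_1(F) = 6*v^2; d F_1 = (-4*u + v) du + (u) dv
  For the y component: f_2(F) = u*(2*u - v); d F_2 = (0) du + (6*v) dv
Combining and collecting du, dv coefficients:
  coeff of du: 6*v^2*(-4*u + v)
  coeff of dv: 12*u^2*v
F^* omega = (6*v^2*(-4*u + v)) du + (12*u^2*v) dv.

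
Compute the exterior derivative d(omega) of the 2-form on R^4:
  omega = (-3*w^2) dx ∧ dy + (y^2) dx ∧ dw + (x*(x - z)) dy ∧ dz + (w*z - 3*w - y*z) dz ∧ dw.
d(omega) = (-6*w - 2*y) dx ∧ dy ∧ dw + (2*x - z) dx ∧ dy ∧ dz + (-z) dy ∧ dz ∧ dw

For a 2-form omega = sum_{i<j} g_{ij} dx_i ∧ dx_j, the exterior derivative is
  d(omega) = sum_{i<j} d(g_{ij}) ∧ dx_i ∧ dx_j = sum_{i<j, k} (∂g_{ij}/∂x_k) dx_k ∧ dx_i ∧ dx_j.
Expand each term, using dx_k ∧ dx_i ∧ dx_j = sgn(permutation) dx_{(a)} ∧ dx_{(b)} ∧ dx_{(c)} with (a < b < c) sorted:
  d(-3*w^2) includes (∂/∂w)(-3*w^2) dw = (-6*w) dw, which multiplied by dx ∧ dy gives (-6*w) dx ∧ dy ∧ dw
  d(y^2) includes (∂/∂y)(y^2) dy = (2*y) dy, which multiplied by dx ∧ dw gives (-2*y) dx ∧ dy ∧ dw
  d(x*(x - z)) includes (∂/∂x)(x*(x - z)) dx = (2*x - z) dx, which multiplied by dy ∧ dz gives (2*x - z) dx ∧ dy ∧ dz
  d(w*z - 3*w - y*z) includes (∂/∂y)(w*z - 3*w - y*z) dy = (-z) dy, which multiplied by dz ∧ dw gives (-z) dy ∧ dz ∧ dw
Collecting like 3-forms: d(omega) = (-6*w - 2*y) dx ∧ dy ∧ dw + (2*x - z) dx ∧ dy ∧ dz + (-z) dy ∧ dz ∧ dw.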